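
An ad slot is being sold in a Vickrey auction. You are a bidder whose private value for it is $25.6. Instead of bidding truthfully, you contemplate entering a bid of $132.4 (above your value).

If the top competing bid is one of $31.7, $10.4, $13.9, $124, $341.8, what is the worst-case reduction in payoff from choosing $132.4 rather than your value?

$98.4

$31.7: truthful gives $0, deviation gives −$6.1 → loss $6.1.
$10.4: same outcome either way → loss $0.
$13.9: same outcome either way → loss $0.
$124: truthful gives $0, deviation gives −$98.4 → loss $98.4.
$341.8: same outcome either way → loss $0.
Maximum loss: $98.4.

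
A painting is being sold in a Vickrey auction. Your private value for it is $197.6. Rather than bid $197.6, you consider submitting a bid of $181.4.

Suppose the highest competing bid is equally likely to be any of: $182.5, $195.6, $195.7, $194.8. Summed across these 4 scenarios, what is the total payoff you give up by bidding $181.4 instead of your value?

The deviation costs you only when the competing bid falls strictly between $181.4 and $197.6; elsewhere both bids give the same outcome.
$182.5: truthful payoff $15.1, deviation payoff $0 → loss $15.1.
$195.6: truthful payoff $2, deviation payoff $0 → loss $2.
$195.7: truthful payoff $1.9, deviation payoff $0 → loss $1.9.
$194.8: truthful payoff $2.8, deviation payoff $0 → loss $2.8.
Total loss = $15.1 + $2 + $1.9 + $2.8 = $21.8.

$21.8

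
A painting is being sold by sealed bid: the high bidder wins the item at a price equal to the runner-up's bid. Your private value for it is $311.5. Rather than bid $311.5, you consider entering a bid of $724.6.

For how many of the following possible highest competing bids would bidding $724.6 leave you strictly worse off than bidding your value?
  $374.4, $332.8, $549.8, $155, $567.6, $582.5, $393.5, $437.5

7

The deviation hurts exactly when the highest competing bid lies strictly between $311.5 and $724.6 — overbidding then wins at a price above your value.
$374.4: inside the interval → strictly worse (loss $62.9).
$332.8: inside the interval → strictly worse (loss $21.3).
$549.8: inside the interval → strictly worse (loss $238.3).
$155: below both → same outcome either way.
$567.6: inside the interval → strictly worse (loss $256.1).
$582.5: inside the interval → strictly worse (loss $271).
$393.5: inside the interval → strictly worse (loss $82).
$437.5: inside the interval → strictly worse (loss $126).
Count: 7.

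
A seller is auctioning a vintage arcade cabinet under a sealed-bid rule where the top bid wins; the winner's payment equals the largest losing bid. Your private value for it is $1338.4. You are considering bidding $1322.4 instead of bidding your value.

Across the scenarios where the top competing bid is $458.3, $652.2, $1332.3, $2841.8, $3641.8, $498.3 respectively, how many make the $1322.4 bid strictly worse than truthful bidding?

The deviation hurts exactly when the highest competing bid lies strictly between $1322.4 and $1338.4 — underbidding then forfeits a profitable win.
$458.3: below both → same outcome either way.
$652.2: below both → same outcome either way.
$1332.3: inside the interval → strictly worse (loss $6.1).
$2841.8: above both → same outcome either way.
$3641.8: above both → same outcome either way.
$498.3: below both → same outcome either way.
Count: 1.

1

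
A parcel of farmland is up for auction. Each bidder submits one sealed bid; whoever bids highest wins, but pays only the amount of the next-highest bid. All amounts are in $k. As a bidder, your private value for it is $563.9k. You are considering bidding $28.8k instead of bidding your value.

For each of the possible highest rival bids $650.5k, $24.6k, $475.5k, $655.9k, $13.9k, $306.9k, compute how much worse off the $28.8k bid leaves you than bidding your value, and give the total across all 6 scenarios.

$345.4k

The deviation costs you only when the competing bid falls strictly between $28.8k and $563.9k; elsewhere both bids give the same outcome.
$650.5k: outcomes coincide → loss $0k.
$24.6k: outcomes coincide → loss $0k.
$475.5k: truthful payoff $88.4k, deviation payoff $0k → loss $88.4k.
$655.9k: outcomes coincide → loss $0k.
$13.9k: outcomes coincide → loss $0k.
$306.9k: truthful payoff $257k, deviation payoff $0k → loss $257k.
Total loss = $88.4k + $257k = $345.4k.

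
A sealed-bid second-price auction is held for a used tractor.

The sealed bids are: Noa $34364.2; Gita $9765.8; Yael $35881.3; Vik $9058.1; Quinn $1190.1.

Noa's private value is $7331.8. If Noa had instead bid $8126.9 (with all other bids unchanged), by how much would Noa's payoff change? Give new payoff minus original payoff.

The highest bid among the other bidders is $35881.3; Noa's bid doesn't change that.
Original bid $34364.2: Noa is not highest (top rival bid is $35881.3); payoff $0.
Alternative bid $8126.9: Noa is not highest (top rival bid is $35881.3); payoff $0.
Change in payoff = $0 − ($0) = $0.

$0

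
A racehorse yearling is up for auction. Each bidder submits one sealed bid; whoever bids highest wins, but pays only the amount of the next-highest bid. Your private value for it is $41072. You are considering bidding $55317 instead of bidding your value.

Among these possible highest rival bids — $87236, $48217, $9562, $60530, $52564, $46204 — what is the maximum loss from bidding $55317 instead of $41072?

$87236: same outcome either way → loss $0.
$48217: truthful gives $0, deviation gives −$7145 → loss $7145.
$9562: same outcome either way → loss $0.
$60530: same outcome either way → loss $0.
$52564: truthful gives $0, deviation gives −$11492 → loss $11492.
$46204: truthful gives $0, deviation gives −$5132 → loss $5132.
Maximum loss: $11492.

$11492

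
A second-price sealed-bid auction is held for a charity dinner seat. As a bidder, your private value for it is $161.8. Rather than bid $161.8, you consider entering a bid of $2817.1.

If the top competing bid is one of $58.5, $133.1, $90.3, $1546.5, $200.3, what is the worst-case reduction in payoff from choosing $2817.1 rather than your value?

$58.5: same outcome either way → loss $0.
$133.1: same outcome either way → loss $0.
$90.3: same outcome either way → loss $0.
$1546.5: truthful gives $0, deviation gives −$1384.7 → loss $1384.7.
$200.3: truthful gives $0, deviation gives −$38.5 → loss $38.5.
Maximum loss: $1384.7.

$1384.7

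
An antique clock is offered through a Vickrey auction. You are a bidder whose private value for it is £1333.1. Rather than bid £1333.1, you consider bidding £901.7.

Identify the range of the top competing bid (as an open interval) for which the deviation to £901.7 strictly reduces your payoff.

(£901.7, £1333.1)

If the competing bid is below £901.7, both bids win at the same price — no difference.
If it is above £1333.1, both bids lose — no difference.
If it lies strictly between £901.7 and £1333.1, bidding your value wins at a price below your value (positive payoff) while bidding £901.7 loses (payoff 0).
So the deviation strictly hurts on the open interval (£901.7, £1333.1).
Because the price is fixed by the runner-up's bid, deviating from your value can only change a good outcome into a bad one — never the reverse.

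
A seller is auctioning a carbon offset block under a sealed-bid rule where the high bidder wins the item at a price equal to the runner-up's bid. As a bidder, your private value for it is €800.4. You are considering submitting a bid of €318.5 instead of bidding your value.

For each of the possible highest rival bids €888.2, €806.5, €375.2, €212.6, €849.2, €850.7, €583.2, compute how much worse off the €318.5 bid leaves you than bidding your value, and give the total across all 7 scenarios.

€642.4

The deviation costs you only when the competing bid falls strictly between €318.5 and €800.4; elsewhere both bids give the same outcome.
€888.2: outcomes coincide → loss €0.
€806.5: outcomes coincide → loss €0.
€375.2: truthful payoff €425.2, deviation payoff €0 → loss €425.2.
€212.6: outcomes coincide → loss €0.
€849.2: outcomes coincide → loss €0.
€850.7: outcomes coincide → loss €0.
€583.2: truthful payoff €217.2, deviation payoff €0 → loss €217.2.
Total loss = €425.2 + €217.2 = €642.4.
In a second-price auction your bid sets only whether you win, not what you pay, so bidding your true value is weakly dominant.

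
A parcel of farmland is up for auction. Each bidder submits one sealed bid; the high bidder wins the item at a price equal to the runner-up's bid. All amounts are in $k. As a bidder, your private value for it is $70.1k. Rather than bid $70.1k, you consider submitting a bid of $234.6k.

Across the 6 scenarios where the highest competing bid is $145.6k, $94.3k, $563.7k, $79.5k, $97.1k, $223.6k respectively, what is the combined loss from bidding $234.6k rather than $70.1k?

$289.6k

The deviation costs you only when the competing bid falls strictly between $70.1k and $234.6k; elsewhere both bids give the same outcome.
$145.6k: truthful payoff $0k, deviation payoff −$75.5k → loss $75.5k.
$94.3k: truthful payoff $0k, deviation payoff −$24.2k → loss $24.2k.
$563.7k: outcomes coincide → loss $0k.
$79.5k: truthful payoff $0k, deviation payoff −$9.4k → loss $9.4k.
$97.1k: truthful payoff $0k, deviation payoff −$27k → loss $27k.
$223.6k: truthful payoff $0k, deviation payoff −$153.5k → loss $153.5k.
Total loss = $75.5k + $24.2k + $9.4k + $27k + $153.5k = $289.6k.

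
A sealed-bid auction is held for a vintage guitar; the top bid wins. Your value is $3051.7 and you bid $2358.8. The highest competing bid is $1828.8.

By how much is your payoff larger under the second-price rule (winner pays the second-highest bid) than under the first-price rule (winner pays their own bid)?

$530

You have the highest bid, so you win under either rule.
Second-price: pay $1828.8 → payoff $1222.9.
First-price: pay your own bid $2358.8 → payoff $692.9.
Difference = $1222.9 − ($692.9) = $530.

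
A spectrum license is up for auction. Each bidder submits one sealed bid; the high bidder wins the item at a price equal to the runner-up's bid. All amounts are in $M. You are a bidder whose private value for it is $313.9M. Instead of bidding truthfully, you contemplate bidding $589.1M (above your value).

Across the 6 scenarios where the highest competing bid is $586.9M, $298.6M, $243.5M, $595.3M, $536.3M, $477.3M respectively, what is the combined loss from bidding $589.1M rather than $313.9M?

The deviation costs you only when the competing bid falls strictly between $313.9M and $589.1M; elsewhere both bids give the same outcome.
$586.9M: truthful payoff $0M, deviation payoff −$273M → loss $273M.
$298.6M: outcomes coincide → loss $0M.
$243.5M: outcomes coincide → loss $0M.
$595.3M: outcomes coincide → loss $0M.
$536.3M: truthful payoff $0M, deviation payoff −$222.4M → loss $222.4M.
$477.3M: truthful payoff $0M, deviation payoff −$163.4M → loss $163.4M.
Total loss = $273M + $222.4M + $163.4M = $658.8M.

$658.8M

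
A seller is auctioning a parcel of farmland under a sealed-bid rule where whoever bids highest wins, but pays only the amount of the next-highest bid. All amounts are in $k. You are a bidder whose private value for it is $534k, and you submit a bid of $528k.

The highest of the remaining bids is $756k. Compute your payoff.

Your bid $528k is below the highest competing bid $756k, so you lose.
A losing bidder pays nothing and receives nothing: payoff = $0k.

$0k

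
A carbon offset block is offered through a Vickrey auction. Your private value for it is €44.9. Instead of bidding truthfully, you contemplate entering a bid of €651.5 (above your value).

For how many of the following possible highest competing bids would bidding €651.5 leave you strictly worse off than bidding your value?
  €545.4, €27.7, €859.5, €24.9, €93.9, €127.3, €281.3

4

The deviation hurts exactly when the highest competing bid lies strictly between €44.9 and €651.5 — overbidding then wins at a price above your value.
€545.4: inside the interval → strictly worse (loss €500.5).
€27.7: below both → same outcome either way.
€859.5: above both → same outcome either way.
€24.9: below both → same outcome either way.
€93.9: inside the interval → strictly worse (loss €49).
€127.3: inside the interval → strictly worse (loss €82.4).
€281.3: inside the interval → strictly worse (loss €236.4).
Count: 4.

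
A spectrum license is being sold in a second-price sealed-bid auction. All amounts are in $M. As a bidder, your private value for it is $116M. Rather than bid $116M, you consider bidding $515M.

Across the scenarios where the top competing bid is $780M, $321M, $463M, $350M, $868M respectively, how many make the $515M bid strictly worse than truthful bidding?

3

The deviation hurts exactly when the highest competing bid lies strictly between $116M and $515M — overbidding then wins at a price above your value.
$780M: above both → same outcome either way.
$321M: inside the interval → strictly worse (loss $205M).
$463M: inside the interval → strictly worse (loss $347M).
$350M: inside the interval → strictly worse (loss $234M).
$868M: above both → same outcome either way.
Count: 3.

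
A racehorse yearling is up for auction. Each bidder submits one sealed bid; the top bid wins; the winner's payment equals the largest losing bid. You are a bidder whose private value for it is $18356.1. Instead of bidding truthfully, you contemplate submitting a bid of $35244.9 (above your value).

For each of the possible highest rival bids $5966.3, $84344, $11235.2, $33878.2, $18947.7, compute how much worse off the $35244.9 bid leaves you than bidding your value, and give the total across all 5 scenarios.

$16113.7

The deviation costs you only when the competing bid falls strictly between $18356.1 and $35244.9; elsewhere both bids give the same outcome.
$5966.3: outcomes coincide → loss $0.
$84344: outcomes coincide → loss $0.
$11235.2: outcomes coincide → loss $0.
$33878.2: truthful payoff $0, deviation payoff −$15522.1 → loss $15522.1.
$18947.7: truthful payoff $0, deviation payoff −$591.6 → loss $591.6.
Total loss = $15522.1 + $591.6 = $16113.7.
In a second-price auction your bid sets only whether you win, not what you pay, so bidding your true value is weakly dominant.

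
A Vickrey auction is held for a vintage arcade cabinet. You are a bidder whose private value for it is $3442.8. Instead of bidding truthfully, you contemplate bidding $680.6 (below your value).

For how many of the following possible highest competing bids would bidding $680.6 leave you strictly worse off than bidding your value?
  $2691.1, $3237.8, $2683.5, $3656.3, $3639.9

3

The deviation hurts exactly when the highest competing bid lies strictly between $680.6 and $3442.8 — underbidding then forfeits a profitable win.
$2691.1: inside the interval → strictly worse (loss $751.7).
$3237.8: inside the interval → strictly worse (loss $205).
$2683.5: inside the interval → strictly worse (loss $759.3).
$3656.3: above both → same outcome either way.
$3639.9: above both → same outcome either way.
Count: 3.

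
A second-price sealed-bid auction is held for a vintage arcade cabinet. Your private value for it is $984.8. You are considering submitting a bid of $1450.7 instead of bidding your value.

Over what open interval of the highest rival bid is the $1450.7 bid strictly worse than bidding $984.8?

($984.8, $1450.7)

If the competing bid is below $984.8, both bids win at the same price — no difference.
If it is above $1450.7, both bids lose — no difference.
If it lies strictly between $984.8 and $1450.7, bidding your value loses (payoff 0) while bidding $1450.7 wins at a price above your value (payoff negative).
So the deviation strictly hurts on the open interval ($984.8, $1450.7).
Truthful bidding weakly dominates here: raising your bid can only win items priced above your value, and lowering it can only forfeit items priced below.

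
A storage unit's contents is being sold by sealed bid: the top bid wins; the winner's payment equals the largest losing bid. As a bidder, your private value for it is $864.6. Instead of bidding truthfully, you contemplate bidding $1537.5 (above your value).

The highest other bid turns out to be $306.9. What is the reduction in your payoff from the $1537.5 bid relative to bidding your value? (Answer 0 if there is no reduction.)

Bidding your value $864.6: you win (since $864.6 > $306.9) and pay $306.9. Payoff $557.7.
Bidding $1537.5: you win and pay $306.9. Payoff $864.6 − $306.9 = $557.7.
Difference = $557.7 − $557.7 = $0; both bids lead to the same outcome because the competing bid is below both your value and your alternative bid.

$0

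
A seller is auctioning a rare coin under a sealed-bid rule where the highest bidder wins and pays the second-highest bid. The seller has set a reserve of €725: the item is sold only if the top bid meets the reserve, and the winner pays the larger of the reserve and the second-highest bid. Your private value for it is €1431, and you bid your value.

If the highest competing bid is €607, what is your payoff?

Your bid €1431 is the highest and exceeds the reserve.
Price = max(second-highest bid, reserve) = max(€607, €725) = €725.
Payoff = €1431 − €725 = €706.

€706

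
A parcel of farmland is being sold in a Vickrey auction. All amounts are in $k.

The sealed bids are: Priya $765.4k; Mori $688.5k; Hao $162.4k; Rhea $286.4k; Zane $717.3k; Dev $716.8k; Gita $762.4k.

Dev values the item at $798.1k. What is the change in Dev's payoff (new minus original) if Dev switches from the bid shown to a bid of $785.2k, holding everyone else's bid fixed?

The highest bid among the other bidders is $765.4k; Dev's bid doesn't change that.
Original bid $716.8k: Dev is not highest (top rival bid is $765.4k); payoff $0k.
Alternative bid $785.2k: Dev is highest, pays the top rival bid $765.4k; payoff $798.1k − $765.4k = $32.7k.
Change in payoff = $32.7k − ($0k) = $32.7k.

$32.7k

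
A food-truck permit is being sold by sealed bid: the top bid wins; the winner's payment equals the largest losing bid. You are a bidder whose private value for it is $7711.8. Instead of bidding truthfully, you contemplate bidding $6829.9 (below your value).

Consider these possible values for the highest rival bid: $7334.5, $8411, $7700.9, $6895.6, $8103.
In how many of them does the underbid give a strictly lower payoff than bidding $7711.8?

3

The deviation hurts exactly when the highest competing bid lies strictly between $6829.9 and $7711.8 — underbidding then forfeits a profitable win.
$7334.5: inside the interval → strictly worse (loss $377.3).
$8411: above both → same outcome either way.
$7700.9: inside the interval → strictly worse (loss $10.9).
$6895.6: inside the interval → strictly worse (loss $816.2).
$8103: above both → same outcome either way.
Count: 3.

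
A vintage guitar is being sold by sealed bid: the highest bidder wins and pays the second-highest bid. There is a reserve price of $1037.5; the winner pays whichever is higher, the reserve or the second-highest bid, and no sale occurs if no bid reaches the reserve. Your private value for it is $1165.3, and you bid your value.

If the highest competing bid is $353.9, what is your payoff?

$127.8

Your bid $1165.3 is the highest and exceeds the reserve.
Price = max(second-highest bid, reserve) = max($353.9, $1037.5) = $1037.5.
Payoff = $1165.3 − $1037.5 = $127.8.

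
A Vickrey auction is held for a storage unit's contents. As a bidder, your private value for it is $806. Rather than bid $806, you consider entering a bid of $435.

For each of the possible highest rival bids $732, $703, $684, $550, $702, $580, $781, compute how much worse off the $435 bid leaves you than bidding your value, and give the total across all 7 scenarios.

The deviation costs you only when the competing bid falls strictly between $435 and $806; elsewhere both bids give the same outcome.
$732: truthful payoff $74, deviation payoff $0 → loss $74.
$703: truthful payoff $103, deviation payoff $0 → loss $103.
$684: truthful payoff $122, deviation payoff $0 → loss $122.
$550: truthful payoff $256, deviation payoff $0 → loss $256.
$702: truthful payoff $104, deviation payoff $0 → loss $104.
$580: truthful payoff $226, deviation payoff $0 → loss $226.
$781: truthful payoff $25, deviation payoff $0 → loss $25.
Total loss = $74 + $103 + $122 + $256 + $104 + $226 + $25 = $910.

$910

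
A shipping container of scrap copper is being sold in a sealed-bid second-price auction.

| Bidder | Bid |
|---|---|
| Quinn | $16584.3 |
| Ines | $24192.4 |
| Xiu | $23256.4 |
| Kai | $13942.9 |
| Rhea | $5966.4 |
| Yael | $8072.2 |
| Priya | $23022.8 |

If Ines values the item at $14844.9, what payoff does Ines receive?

Highest bid: Ines at $24192.4, so Ines wins.
Second-highest bid: Xiu at $23256.4 — that is the price the winner pays.
Ines's payoff = value − price = $14844.9 − $23256.4 = −$8411.5.

−$8411.5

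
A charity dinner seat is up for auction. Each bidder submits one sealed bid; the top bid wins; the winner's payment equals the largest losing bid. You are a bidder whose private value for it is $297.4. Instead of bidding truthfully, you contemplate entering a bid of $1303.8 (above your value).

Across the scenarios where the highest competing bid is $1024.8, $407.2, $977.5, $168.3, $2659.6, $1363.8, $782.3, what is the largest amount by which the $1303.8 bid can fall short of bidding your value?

$1024.8: truthful gives $0, deviation gives −$727.4 → loss $727.4.
$407.2: truthful gives $0, deviation gives −$109.8 → loss $109.8.
$977.5: truthful gives $0, deviation gives −$680.1 → loss $680.1.
$168.3: same outcome either way → loss $0.
$2659.6: same outcome either way → loss $0.
$1363.8: same outcome either way → loss $0.
$782.3: truthful gives $0, deviation gives −$484.9 → loss $484.9.
Maximum loss: $727.4.

$727.4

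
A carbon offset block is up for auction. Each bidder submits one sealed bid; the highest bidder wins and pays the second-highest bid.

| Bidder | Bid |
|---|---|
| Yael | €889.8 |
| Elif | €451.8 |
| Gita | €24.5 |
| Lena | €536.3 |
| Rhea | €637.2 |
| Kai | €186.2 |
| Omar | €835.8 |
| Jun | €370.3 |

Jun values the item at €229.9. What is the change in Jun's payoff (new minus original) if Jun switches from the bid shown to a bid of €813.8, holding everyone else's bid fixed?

€0

The highest bid among the other bidders is €889.8; Jun's bid doesn't change that.
Original bid €370.3: Jun is not highest (top rival bid is €889.8); payoff €0.
Alternative bid €813.8: Jun is not highest (top rival bid is €889.8); payoff €0.
Change in payoff = €0 − (€0) = €0.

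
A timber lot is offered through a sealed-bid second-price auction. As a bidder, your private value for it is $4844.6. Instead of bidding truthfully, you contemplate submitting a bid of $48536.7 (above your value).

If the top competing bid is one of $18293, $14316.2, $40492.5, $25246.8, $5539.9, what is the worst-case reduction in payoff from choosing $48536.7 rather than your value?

$35647.9

$18293: truthful gives $0, deviation gives −$13448.4 → loss $13448.4.
$14316.2: truthful gives $0, deviation gives −$9471.6 → loss $9471.6.
$40492.5: truthful gives $0, deviation gives −$35647.9 → loss $35647.9.
$25246.8: truthful gives $0, deviation gives −$20402.2 → loss $20402.2.
$5539.9: truthful gives $0, deviation gives −$695.3 → loss $695.3.
Maximum loss: $35647.9.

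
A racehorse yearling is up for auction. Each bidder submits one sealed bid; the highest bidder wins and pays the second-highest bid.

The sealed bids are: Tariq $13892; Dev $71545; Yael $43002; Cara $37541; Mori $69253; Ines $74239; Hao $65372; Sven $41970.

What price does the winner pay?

Highest bid: Ines at $74239, so Ines wins.
Second-highest bid: Dev at $71545 — that is the price the winner pays.

$71545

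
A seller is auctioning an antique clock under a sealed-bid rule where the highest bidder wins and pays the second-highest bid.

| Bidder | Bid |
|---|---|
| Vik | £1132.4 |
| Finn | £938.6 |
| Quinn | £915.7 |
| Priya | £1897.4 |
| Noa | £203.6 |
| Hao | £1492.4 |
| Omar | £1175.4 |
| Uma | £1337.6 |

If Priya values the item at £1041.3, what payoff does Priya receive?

−£451.1

Highest bid: Priya at £1897.4, so Priya wins.
Second-highest bid: Hao at £1492.4 — that is the price the winner pays.
Priya's payoff = value − price = £1041.3 − £1492.4 = −£451.1.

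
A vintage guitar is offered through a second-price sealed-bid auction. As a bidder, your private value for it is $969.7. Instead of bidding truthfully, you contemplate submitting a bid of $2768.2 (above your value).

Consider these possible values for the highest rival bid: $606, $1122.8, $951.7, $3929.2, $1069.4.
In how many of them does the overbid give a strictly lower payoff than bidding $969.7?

The deviation hurts exactly when the highest competing bid lies strictly between $969.7 and $2768.2 — overbidding then wins at a price above your value.
$606: below both → same outcome either way.
$1122.8: inside the interval → strictly worse (loss $153.1).
$951.7: below both → same outcome either way.
$3929.2: above both → same outcome either way.
$1069.4: inside the interval → strictly worse (loss $99.7).
Count: 2.

2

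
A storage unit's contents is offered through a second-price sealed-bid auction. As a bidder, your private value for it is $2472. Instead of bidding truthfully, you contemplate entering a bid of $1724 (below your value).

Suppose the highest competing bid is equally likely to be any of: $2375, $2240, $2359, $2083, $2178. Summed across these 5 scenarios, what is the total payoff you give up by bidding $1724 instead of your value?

$1125

The deviation costs you only when the competing bid falls strictly between $1724 and $2472; elsewhere both bids give the same outcome.
$2375: truthful payoff $97, deviation payoff $0 → loss $97.
$2240: truthful payoff $232, deviation payoff $0 → loss $232.
$2359: truthful payoff $113, deviation payoff $0 → loss $113.
$2083: truthful payoff $389, deviation payoff $0 → loss $389.
$2178: truthful payoff $294, deviation payoff $0 → loss $294.
Total loss = $97 + $232 + $113 + $389 + $294 = $1125.
In a second-price auction your bid sets only whether you win, not what you pay, so bidding your true value is weakly dominant.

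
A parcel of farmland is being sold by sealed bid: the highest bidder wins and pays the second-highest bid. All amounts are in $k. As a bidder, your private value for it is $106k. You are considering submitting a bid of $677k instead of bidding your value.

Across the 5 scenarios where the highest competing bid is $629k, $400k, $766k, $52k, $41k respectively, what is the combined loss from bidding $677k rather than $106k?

$817k

The deviation costs you only when the competing bid falls strictly between $106k and $677k; elsewhere both bids give the same outcome.
$629k: truthful payoff $0k, deviation payoff −$523k → loss $523k.
$400k: truthful payoff $0k, deviation payoff −$294k → loss $294k.
$766k: outcomes coincide → loss $0k.
$52k: outcomes coincide → loss $0k.
$41k: outcomes coincide → loss $0k.
Total loss = $523k + $294k = $817k.
Truthful bidding weakly dominates here: raising your bid can only win items priced above your value, and lowering it can only forfeit items priced below.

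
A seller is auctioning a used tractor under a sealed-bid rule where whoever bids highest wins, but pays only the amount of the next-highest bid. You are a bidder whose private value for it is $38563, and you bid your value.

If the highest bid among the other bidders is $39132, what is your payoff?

$0

Your bid $38563 is below the highest competing bid $39132, so you lose.
A losing bidder pays nothing and receives nothing: payoff = $0.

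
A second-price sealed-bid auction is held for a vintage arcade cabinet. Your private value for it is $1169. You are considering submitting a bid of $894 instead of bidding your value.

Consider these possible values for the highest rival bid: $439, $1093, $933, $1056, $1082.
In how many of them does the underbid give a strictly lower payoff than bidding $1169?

The deviation hurts exactly when the highest competing bid lies strictly between $894 and $1169 — underbidding then forfeits a profitable win.
$439: below both → same outcome either way.
$1093: inside the interval → strictly worse (loss $76).
$933: inside the interval → strictly worse (loss $236).
$1056: inside the interval → strictly worse (loss $113).
$1082: inside the interval → strictly worse (loss $87).
Count: 4.

4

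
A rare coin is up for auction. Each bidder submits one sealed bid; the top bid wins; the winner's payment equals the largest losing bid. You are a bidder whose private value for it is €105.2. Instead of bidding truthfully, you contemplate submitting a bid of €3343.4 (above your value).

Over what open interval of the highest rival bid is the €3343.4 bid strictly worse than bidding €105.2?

If the competing bid is below €105.2, both bids win at the same price — no difference.
If it is above €3343.4, both bids lose — no difference.
If it lies strictly between €105.2 and €3343.4, bidding your value loses (payoff 0) while bidding €3343.4 wins at a price above your value (payoff negative).
So the deviation strictly hurts on the open interval (€105.2, €3343.4).

(€105.2, €3343.4)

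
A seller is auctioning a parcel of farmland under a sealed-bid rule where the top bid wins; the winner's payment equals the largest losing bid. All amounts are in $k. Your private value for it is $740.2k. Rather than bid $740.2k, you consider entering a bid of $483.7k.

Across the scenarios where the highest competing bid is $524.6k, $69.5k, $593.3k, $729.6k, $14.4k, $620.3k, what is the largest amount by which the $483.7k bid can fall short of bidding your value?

$524.6k: truthful gives $215.6k, deviation gives $0k → loss $215.6k.
$69.5k: same outcome either way → loss $0k.
$593.3k: truthful gives $146.9k, deviation gives $0k → loss $146.9k.
$729.6k: truthful gives $10.6k, deviation gives $0k → loss $10.6k.
$14.4k: same outcome either way → loss $0k.
$620.3k: truthful gives $119.9k, deviation gives $0k → loss $119.9k.
Maximum loss: $215.6k.

$215.6k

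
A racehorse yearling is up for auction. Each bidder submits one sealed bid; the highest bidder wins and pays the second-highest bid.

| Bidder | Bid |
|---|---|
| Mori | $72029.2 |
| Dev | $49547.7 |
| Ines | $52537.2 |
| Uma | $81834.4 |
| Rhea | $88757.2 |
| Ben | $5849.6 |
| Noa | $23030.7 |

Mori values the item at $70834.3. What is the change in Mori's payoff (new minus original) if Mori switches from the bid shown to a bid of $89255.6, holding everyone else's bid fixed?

The highest bid among the other bidders is $88757.2; Mori's bid doesn't change that.
Original bid $72029.2: Mori is not highest (top rival bid is $88757.2); payoff $0.
Alternative bid $89255.6: Mori is highest, pays the top rival bid $88757.2; payoff $70834.3 − $88757.2 = −$17922.9.
Change in payoff = −$17922.9 − ($0) = −$17922.9.

−$17922.9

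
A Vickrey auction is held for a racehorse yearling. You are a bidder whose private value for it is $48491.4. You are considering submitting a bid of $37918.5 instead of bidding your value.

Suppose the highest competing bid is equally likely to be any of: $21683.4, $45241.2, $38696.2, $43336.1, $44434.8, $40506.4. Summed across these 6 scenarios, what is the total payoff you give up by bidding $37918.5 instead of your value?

$30242.3

The deviation costs you only when the competing bid falls strictly between $37918.5 and $48491.4; elsewhere both bids give the same outcome.
$21683.4: outcomes coincide → loss $0.
$45241.2: truthful payoff $3250.2, deviation payoff $0 → loss $3250.2.
$38696.2: truthful payoff $9795.2, deviation payoff $0 → loss $9795.2.
$43336.1: truthful payoff $5155.3, deviation payoff $0 → loss $5155.3.
$44434.8: truthful payoff $4056.6, deviation payoff $0 → loss $4056.6.
$40506.4: truthful payoff $7985, deviation payoff $0 → loss $7985.
Total loss = $3250.2 + $9795.2 + $5155.3 + $4056.6 + $7985 = $30242.3.
Because the price is fixed by the runner-up's bid, deviating from your value can only change a good outcome into a bad one — never the reverse.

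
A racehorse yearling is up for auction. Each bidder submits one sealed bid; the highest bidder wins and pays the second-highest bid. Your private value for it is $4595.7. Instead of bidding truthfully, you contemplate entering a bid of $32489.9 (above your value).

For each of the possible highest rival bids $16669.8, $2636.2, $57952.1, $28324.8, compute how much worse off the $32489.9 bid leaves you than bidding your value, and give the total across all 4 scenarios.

The deviation costs you only when the competing bid falls strictly between $4595.7 and $32489.9; elsewhere both bids give the same outcome.
$16669.8: truthful payoff $0, deviation payoff −$12074.1 → loss $12074.1.
$2636.2: outcomes coincide → loss $0.
$57952.1: outcomes coincide → loss $0.
$28324.8: truthful payoff $0, deviation payoff −$23729.1 → loss $23729.1.
Total loss = $12074.1 + $23729.1 = $35803.2.
Because the price is fixed by the runner-up's bid, deviating from your value can only change a good outcome into a bad one — never the reverse.

$35803.2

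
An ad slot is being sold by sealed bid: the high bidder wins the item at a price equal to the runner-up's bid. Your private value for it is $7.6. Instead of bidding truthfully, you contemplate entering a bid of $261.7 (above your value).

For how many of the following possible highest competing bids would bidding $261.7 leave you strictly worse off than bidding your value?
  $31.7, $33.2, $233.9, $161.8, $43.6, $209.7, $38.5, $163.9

8

The deviation hurts exactly when the highest competing bid lies strictly between $7.6 and $261.7 — overbidding then wins at a price above your value.
$31.7: inside the interval → strictly worse (loss $24.1).
$33.2: inside the interval → strictly worse (loss $25.6).
$233.9: inside the interval → strictly worse (loss $226.3).
$161.8: inside the interval → strictly worse (loss $154.2).
$43.6: inside the interval → strictly worse (loss $36).
$209.7: inside the interval → strictly worse (loss $202.1).
$38.5: inside the interval → strictly worse (loss $30.9).
$163.9: inside the interval → strictly worse (loss $156.3).
Count: 8.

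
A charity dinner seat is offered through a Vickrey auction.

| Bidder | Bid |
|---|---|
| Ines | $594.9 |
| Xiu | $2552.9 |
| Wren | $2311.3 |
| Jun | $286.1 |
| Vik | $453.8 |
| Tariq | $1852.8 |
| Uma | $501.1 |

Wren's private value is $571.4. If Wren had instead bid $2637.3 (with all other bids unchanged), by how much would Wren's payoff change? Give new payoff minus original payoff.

−$1981.5

The highest bid among the other bidders is $2552.9; Wren's bid doesn't change that.
Original bid $2311.3: Wren is not highest (top rival bid is $2552.9); payoff $0.
Alternative bid $2637.3: Wren is highest, pays the top rival bid $2552.9; payoff $571.4 − $2552.9 = −$1981.5.
Change in payoff = −$1981.5 − ($0) = −$1981.5.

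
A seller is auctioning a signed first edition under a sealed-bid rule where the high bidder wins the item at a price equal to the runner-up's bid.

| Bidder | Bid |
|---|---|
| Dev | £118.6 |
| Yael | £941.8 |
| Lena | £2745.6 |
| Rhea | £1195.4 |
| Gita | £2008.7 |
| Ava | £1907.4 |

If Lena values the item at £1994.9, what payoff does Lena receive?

−£13.8

Highest bid: Lena at £2745.6, so Lena wins.
Second-highest bid: Gita at £2008.7 — that is the price the winner pays.
Lena's payoff = value − price = £1994.9 − £2008.7 = −£13.8.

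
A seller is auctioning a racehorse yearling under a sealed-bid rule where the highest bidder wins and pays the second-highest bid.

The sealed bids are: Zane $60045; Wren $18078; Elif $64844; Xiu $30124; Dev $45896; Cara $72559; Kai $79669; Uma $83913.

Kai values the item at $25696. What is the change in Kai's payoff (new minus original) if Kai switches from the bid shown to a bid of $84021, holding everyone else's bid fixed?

The highest bid among the other bidders is $83913; Kai's bid doesn't change that.
Original bid $79669: Kai is not highest (top rival bid is $83913); payoff $0.
Alternative bid $84021: Kai is highest, pays the top rival bid $83913; payoff $25696 − $83913 = −$58217.
Change in payoff = −$58217 − ($0) = −$58217.

−$58217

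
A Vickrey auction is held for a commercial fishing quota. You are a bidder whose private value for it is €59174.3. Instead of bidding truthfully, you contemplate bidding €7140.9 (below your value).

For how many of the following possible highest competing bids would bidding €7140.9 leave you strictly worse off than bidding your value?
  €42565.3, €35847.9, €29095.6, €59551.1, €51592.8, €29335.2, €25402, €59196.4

6

The deviation hurts exactly when the highest competing bid lies strictly between €7140.9 and €59174.3 — underbidding then forfeits a profitable win.
€42565.3: inside the interval → strictly worse (loss €16609).
€35847.9: inside the interval → strictly worse (loss €23326.4).
€29095.6: inside the interval → strictly worse (loss €30078.7).
€59551.1: above both → same outcome either way.
€51592.8: inside the interval → strictly worse (loss €7581.5).
€29335.2: inside the interval → strictly worse (loss €29839.1).
€25402: inside the interval → strictly worse (loss €33772.3).
€59196.4: above both → same outcome either way.
Count: 6.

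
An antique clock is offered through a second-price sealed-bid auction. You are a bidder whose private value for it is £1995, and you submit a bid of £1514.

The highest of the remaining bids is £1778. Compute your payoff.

Your bid £1514 is below the highest competing bid £1778, so you lose.
A losing bidder pays nothing and receives nothing: payoff = £0.

£0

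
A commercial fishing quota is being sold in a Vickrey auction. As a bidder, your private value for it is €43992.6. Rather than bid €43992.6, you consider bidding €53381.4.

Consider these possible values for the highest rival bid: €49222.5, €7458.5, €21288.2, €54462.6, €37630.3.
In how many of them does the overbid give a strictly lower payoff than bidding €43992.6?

1

The deviation hurts exactly when the highest competing bid lies strictly between €43992.6 and €53381.4 — overbidding then wins at a price above your value.
€49222.5: inside the interval → strictly worse (loss €5229.9).
€7458.5: below both → same outcome either way.
€21288.2: below both → same outcome either way.
€54462.6: above both → same outcome either way.
€37630.3: below both → same outcome either way.
Count: 1.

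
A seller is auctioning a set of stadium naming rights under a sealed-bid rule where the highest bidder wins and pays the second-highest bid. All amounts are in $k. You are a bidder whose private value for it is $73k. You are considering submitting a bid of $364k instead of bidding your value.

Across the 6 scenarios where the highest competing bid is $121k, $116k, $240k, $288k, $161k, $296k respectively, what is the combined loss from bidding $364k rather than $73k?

$784k

The deviation costs you only when the competing bid falls strictly between $73k and $364k; elsewhere both bids give the same outcome.
$121k: truthful payoff $0k, deviation payoff −$48k → loss $48k.
$116k: truthful payoff $0k, deviation payoff −$43k → loss $43k.
$240k: truthful payoff $0k, deviation payoff −$167k → loss $167k.
$288k: truthful payoff $0k, deviation payoff −$215k → loss $215k.
$161k: truthful payoff $0k, deviation payoff −$88k → loss $88k.
$296k: truthful payoff $0k, deviation payoff −$223k → loss $223k.
Total loss = $48k + $43k + $167k + $215k + $88k + $223k = $784k.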